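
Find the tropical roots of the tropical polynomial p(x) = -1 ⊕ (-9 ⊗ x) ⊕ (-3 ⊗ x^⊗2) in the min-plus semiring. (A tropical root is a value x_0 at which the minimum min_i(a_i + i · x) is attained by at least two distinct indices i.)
Roots: {-6, 8}

Each tropical root is a break point of the lower envelope of the lines y = a_i + i · x (there are 3 lines, with slopes 0, 1, ..., 2). Only the lines that attain the minimum somewhere contribute to roots; other lines are dominated. Here the surviving (envelope) indices are i = 2, i = 1, i = 0.
Intersections between consecutive envelope lines give the roots: for adjacent envelope indices i < j the intersection is x = (a_i − a_j) / (j − i). Reading off the sorted break points: {-6, 8}.
Verification: at each break x_0, at least two indices attain the minimum of min_i(a_i + i · x_0).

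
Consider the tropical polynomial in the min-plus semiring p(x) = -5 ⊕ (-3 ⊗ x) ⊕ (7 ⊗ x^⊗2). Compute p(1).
p(1) = -5

A tropical monomial a ⊗ x^⊗i evaluates to a + i · x. Evaluating each term at x = 1:
  Term 0 contributes -5 + 0 · 1 = -5
  Term 1 contributes -3 + 1 · 1 = -2
  Term 2 contributes 7 + 2 · 1 = 9
p(1) = ⊕ of these = min[-5, -2, 9] = -5.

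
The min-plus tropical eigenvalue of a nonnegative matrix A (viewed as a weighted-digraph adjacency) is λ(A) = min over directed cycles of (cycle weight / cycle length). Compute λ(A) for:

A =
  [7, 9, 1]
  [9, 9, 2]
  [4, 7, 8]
λ(A) = 5/2

Enumerate directed cycles and compute their means (weight / length). Sample:
  cycle 0 → 0: weight = 7, length = 1, mean = 7/1 ≈ 7.000
  cycle 1 → 1: weight = 9, length = 1, mean = 9/1 ≈ 9.000
  cycle 2 → 2: weight = 8, length = 1, mean = 8/1 ≈ 8.000
  cycle 0 → 1 → 0: weight = 18, length = 2, mean = 18/2 ≈ 9.000
  cycle 0 → 2 → 0: weight = 5, length = 2, mean = 5/2 ≈ 2.500
  cycle 1 → 0 → 1: weight = 18, length = 2, mean = 18/2 ≈ 9.000
Minimum mean = 2.500, attained e.g. along the cycle 0 → 2 → 0 with weight 5 and length 2. So λ(A) = 5/2 = 5/2.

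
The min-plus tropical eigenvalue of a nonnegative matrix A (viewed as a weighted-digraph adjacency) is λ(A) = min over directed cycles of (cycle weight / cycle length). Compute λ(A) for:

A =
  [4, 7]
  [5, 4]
λ(A) = 4

Enumerate directed cycles and compute their means (weight / length). Sample:
  cycle 0 → 0: weight = 4, length = 1, mean = 4/1 ≈ 4.000
  cycle 1 → 1: weight = 4, length = 1, mean = 4/1 ≈ 4.000
  cycle 0 → 1 → 0: weight = 12, length = 2, mean = 12/2 ≈ 6.000
  cycle 1 → 0 → 1: weight = 12, length = 2, mean = 12/2 ≈ 6.000
Minimum mean = 4.000, attained e.g. along the cycle 0 → 0 with weight 4 and length 1. So λ(A) = 4/1 = 4.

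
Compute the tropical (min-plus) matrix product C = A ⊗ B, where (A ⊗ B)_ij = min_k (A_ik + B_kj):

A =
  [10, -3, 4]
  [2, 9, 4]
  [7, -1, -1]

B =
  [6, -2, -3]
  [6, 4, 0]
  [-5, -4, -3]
A ⊗ B =
  [-1, 0, -3]
  [-1, 0, -1]
  [-6, -5, -4]

Apply the min-plus product entry-by-entry:
  C[0][0] = min over k of (A[0][0] + B[0][0] = 10 + 6 = 16, A[0][1] + B[1][0] = -3 + 6 = 3, A[0][2] + B[2][0] = 4 + -5 = -1) = -1 (attained at k = 2)
  C[0][1] = min over k of (A[0][0] + B[0][1] = 10 + -2 = 8, A[0][1] + B[1][1] = -3 + 4 = 1, A[0][2] + B[2][1] = 4 + -4 = 0) = 0 (attained at k = 2)
  C[0][2] = min over k of (A[0][0] + B[0][2] = 10 + -3 = 7, A[0][1] + B[1][2] = -3 + 0 = -3, A[0][2] + B[2][2] = 4 + -3 = 1) = -3 (attained at k = 1)
  C[1][0] = min over k of (A[1][0] + B[0][0] = 2 + 6 = 8, A[1][1] + B[1][0] = 9 + 6 = 15, A[1][2] + B[2][0] = 4 + -5 = -1) = -1 (attained at k = 2)
  C[1][1] = min over k of (A[1][0] + B[0][1] = 2 + -2 = 0, A[1][1] + B[1][1] = 9 + 4 = 13, A[1][2] + B[2][1] = 4 + -4 = 0) = 0 (attained at k = 0)
  C[1][2] = min over k of (A[1][0] + B[0][2] = 2 + -3 = -1, A[1][1] + B[1][2] = 9 + 0 = 9, A[1][2] + B[2][2] = 4 + -3 = 1) = -1 (attained at k = 0)
  C[2][0] = min over k of (A[2][0] + B[0][0] = 7 + 6 = 13, A[2][1] + B[1][0] = -1 + 6 = 5, A[2][2] + B[2][0] = -1 + -5 = -6) = -6 (attained at k = 2)
  C[2][1] = min over k of (A[2][0] + B[0][1] = 7 + -2 = 5, A[2][1] + B[1][1] = -1 + 4 = 3, A[2][2] + B[2][1] = -1 + -4 = -5) = -5 (attained at k = 2)
  C[2][2] = min over k of (A[2][0] + B[0][2] = 7 + -3 = 4, A[2][1] + B[1][2] = -1 + 0 = -1, A[2][2] + B[2][2] = -1 + -3 = -4) = -4 (attained at k = 2)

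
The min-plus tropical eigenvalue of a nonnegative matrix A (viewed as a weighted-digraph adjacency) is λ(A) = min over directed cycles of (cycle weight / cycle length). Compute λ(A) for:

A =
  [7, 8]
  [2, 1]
λ(A) = 1

Enumerate directed cycles and compute their means (weight / length). Sample:
  cycle 0 → 0: weight = 7, length = 1, mean = 7/1 ≈ 7.000
  cycle 1 → 1: weight = 1, length = 1, mean = 1/1 ≈ 1.000
  cycle 0 → 1 → 0: weight = 10, length = 2, mean = 10/2 ≈ 5.000
  cycle 1 → 0 → 1: weight = 10, length = 2, mean = 10/2 ≈ 5.000
Minimum mean = 1.000, attained e.g. along the cycle 1 → 1 with weight 1 and length 1. So λ(A) = 1/1 = 1.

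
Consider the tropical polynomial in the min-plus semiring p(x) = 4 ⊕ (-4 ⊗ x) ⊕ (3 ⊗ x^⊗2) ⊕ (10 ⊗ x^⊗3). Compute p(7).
p(7) = 3

A tropical monomial a ⊗ x^⊗i evaluates to a + i · x. Evaluating each term at x = 7:
  Term 0 contributes 4 + 0 · 7 = 4
  Term 1 contributes -4 + 1 · 7 = 3
  Term 2 contributes 3 + 2 · 7 = 17
  Term 3 contributes 10 + 3 · 7 = 31
p(7) = ⊕ of these = min[4, 3, 17, 31] = 3.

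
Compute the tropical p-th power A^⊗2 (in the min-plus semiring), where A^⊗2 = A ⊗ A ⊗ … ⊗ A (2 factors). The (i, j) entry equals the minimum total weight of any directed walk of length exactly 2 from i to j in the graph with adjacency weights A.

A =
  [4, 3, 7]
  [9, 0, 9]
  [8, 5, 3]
A^⊗2 =
  [8, 3, 10]
  [9, 0, 9]
  [11, 5, 6]

Each entry (A^⊗2)_ij equals the minimum over all length-2 walks i = v_0 → v_1 → … → v_2 = j of Σ_t A[v_t][v_{t+1}]. For example, for (i, j) = (0, 2) we minimise over 3 possible intermediate vertex sequences; the minimum is 10, attained along the walk 0 → 2 → 2.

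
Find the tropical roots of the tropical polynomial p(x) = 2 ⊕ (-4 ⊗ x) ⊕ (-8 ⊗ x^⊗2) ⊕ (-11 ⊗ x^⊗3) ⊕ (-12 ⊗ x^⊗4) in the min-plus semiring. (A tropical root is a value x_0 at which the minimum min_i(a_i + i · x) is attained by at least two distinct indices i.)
Roots: {1, 3, 4, 6}

Each tropical root is a break point of the lower envelope of the lines y = a_i + i · x (there are 5 lines, with slopes 0, 1, ..., 4). Only the lines that attain the minimum somewhere contribute to roots; other lines are dominated. Here the surviving (envelope) indices are i = 4, i = 3, i = 2, i = 1, i = 0.
Intersections between consecutive envelope lines give the roots: for adjacent envelope indices i < j the intersection is x = (a_i − a_j) / (j − i). Reading off the sorted break points: {1, 3, 4, 6}.
Verification: at each break x_0, at least two indices attain the minimum of min_i(a_i + i · x_0).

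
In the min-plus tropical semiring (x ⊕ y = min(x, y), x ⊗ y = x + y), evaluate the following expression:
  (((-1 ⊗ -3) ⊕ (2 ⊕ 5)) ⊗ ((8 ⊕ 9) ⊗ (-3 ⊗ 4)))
(((-1 ⊗ -3) ⊕ (2 ⊕ 5)) ⊗ ((8 ⊕ 9) ⊗ (-3 ⊗ 4))) = 5

Expand innermost to outermost. Recall ⊕ takes the minimum of its arguments and ⊗ takes their sum. Working out the expression (((-1 ⊗ -3) ⊕ (2 ⊕ 5)) ⊗ ((8 ⊕ 9) ⊗ (-3 ⊗ 4))) gives 5.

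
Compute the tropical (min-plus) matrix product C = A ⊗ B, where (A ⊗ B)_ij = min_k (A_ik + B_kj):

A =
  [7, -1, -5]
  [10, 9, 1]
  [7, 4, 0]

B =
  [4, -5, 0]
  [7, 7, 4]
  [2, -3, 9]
A ⊗ B =
  [-3, -8, 3]
  [3, -2, 10]
  [2, -3, 7]

Apply the min-plus product entry-by-entry:
  C[0][0] = min over k of (A[0][0] + B[0][0] = 7 + 4 = 11, A[0][1] + B[1][0] = -1 + 7 = 6, A[0][2] + B[2][0] = -5 + 2 = -3) = -3 (attained at k = 2)
  C[0][1] = min over k of (A[0][0] + B[0][1] = 7 + -5 = 2, A[0][1] + B[1][1] = -1 + 7 = 6, A[0][2] + B[2][1] = -5 + -3 = -8) = -8 (attained at k = 2)
  C[0][2] = min over k of (A[0][0] + B[0][2] = 7 + 0 = 7, A[0][1] + B[1][2] = -1 + 4 = 3, A[0][2] + B[2][2] = -5 + 9 = 4) = 3 (attained at k = 1)
  C[1][0] = min over k of (A[1][0] + B[0][0] = 10 + 4 = 14, A[1][1] + B[1][0] = 9 + 7 = 16, A[1][2] + B[2][0] = 1 + 2 = 3) = 3 (attained at k = 2)
  C[1][1] = min over k of (A[1][0] + B[0][1] = 10 + -5 = 5, A[1][1] + B[1][1] = 9 + 7 = 16, A[1][2] + B[2][1] = 1 + -3 = -2) = -2 (attained at k = 2)
  C[1][2] = min over k of (A[1][0] + B[0][2] = 10 + 0 = 10, A[1][1] + B[1][2] = 9 + 4 = 13, A[1][2] + B[2][2] = 1 + 9 = 10) = 10 (attained at k = 0)
  C[2][0] = min over k of (A[2][0] + B[0][0] = 7 + 4 = 11, A[2][1] + B[1][0] = 4 + 7 = 11, A[2][2] + B[2][0] = 0 + 2 = 2) = 2 (attained at k = 2)
  C[2][1] = min over k of (A[2][0] + B[0][1] = 7 + -5 = 2, A[2][1] + B[1][1] = 4 + 7 = 11, A[2][2] + B[2][1] = 0 + -3 = -3) = -3 (attained at k = 2)
  C[2][2] = min over k of (A[2][0] + B[0][2] = 7 + 0 = 7, A[2][1] + B[1][2] = 4 + 4 = 8, A[2][2] + B[2][2] = 0 + 9 = 9) = 7 (attained at k = 0)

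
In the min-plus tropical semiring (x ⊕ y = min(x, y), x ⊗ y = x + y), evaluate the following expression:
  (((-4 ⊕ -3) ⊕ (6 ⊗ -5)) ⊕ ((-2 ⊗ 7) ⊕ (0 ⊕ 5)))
(((-4 ⊕ -3) ⊕ (6 ⊗ -5)) ⊕ ((-2 ⊗ 7) ⊕ (0 ⊕ 5))) = -4

Expand innermost to outermost. Recall ⊕ takes the minimum of its arguments and ⊗ takes their sum. Working out the expression (((-4 ⊕ -3) ⊕ (6 ⊗ -5)) ⊕ ((-2 ⊗ 7) ⊕ (0 ⊕ 5))) gives -4.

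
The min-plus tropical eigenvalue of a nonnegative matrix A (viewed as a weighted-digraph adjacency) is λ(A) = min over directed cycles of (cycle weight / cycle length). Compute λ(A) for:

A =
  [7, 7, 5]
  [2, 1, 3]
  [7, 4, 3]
λ(A) = 1

Enumerate directed cycles and compute their means (weight / length). Sample:
  cycle 0 → 0: weight = 7, length = 1, mean = 7/1 ≈ 7.000
  cycle 1 → 1: weight = 1, length = 1, mean = 1/1 ≈ 1.000
  cycle 2 → 2: weight = 3, length = 1, mean = 3/1 ≈ 3.000
  cycle 0 → 1 → 0: weight = 9, length = 2, mean = 9/2 ≈ 4.500
  cycle 0 → 2 → 0: weight = 12, length = 2, mean = 12/2 ≈ 6.000
  cycle 1 → 0 → 1: weight = 9, length = 2, mean = 9/2 ≈ 4.500
Minimum mean = 1.000, attained e.g. along the cycle 1 → 1 with weight 1 and length 1. So λ(A) = 1/1 = 1.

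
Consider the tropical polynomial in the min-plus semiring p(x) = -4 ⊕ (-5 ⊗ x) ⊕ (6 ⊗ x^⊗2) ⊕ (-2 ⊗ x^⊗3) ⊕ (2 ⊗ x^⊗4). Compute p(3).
p(3) = -4

A tropical monomial a ⊗ x^⊗i evaluates to a + i · x. Evaluating each term at x = 3:
  Term 0 contributes -4 + 0 · 3 = -4
  Term 1 contributes -5 + 1 · 3 = -2
  Term 2 contributes 6 + 2 · 3 = 12
  Term 3 contributes -2 + 3 · 3 = 7
  Term 4 contributes 2 + 4 · 3 = 14
p(3) = ⊕ of these = min[-4, -2, 12, 7, 14] = -4.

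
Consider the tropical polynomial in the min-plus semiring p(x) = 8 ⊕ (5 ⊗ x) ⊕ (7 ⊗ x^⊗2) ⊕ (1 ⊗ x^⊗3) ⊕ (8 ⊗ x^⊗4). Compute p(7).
p(7) = 8

A tropical monomial a ⊗ x^⊗i evaluates to a + i · x. Evaluating each term at x = 7:
  Term 0 contributes 8 + 0 · 7 = 8
  Term 1 contributes 5 + 1 · 7 = 12
  Term 2 contributes 7 + 2 · 7 = 21
  Term 3 contributes 1 + 3 · 7 = 22
  Term 4 contributes 8 + 4 · 7 = 36
p(7) = ⊕ of these = min[8, 12, 21, 22, 36] = 8.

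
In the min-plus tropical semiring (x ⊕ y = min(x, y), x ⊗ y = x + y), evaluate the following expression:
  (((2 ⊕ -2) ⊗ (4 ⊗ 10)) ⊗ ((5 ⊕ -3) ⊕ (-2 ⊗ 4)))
(((2 ⊕ -2) ⊗ (4 ⊗ 10)) ⊗ ((5 ⊕ -3) ⊕ (-2 ⊗ 4))) = 9

Expand innermost to outermost. Recall ⊕ takes the minimum of its arguments and ⊗ takes their sum. Working out the expression (((2 ⊕ -2) ⊗ (4 ⊗ 10)) ⊗ ((5 ⊕ -3) ⊕ (-2 ⊗ 4))) gives 9.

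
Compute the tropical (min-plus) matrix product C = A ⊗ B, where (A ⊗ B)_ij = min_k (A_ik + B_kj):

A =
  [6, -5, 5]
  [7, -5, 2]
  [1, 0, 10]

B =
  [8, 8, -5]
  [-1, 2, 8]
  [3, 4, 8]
A ⊗ B =
  [-6, -3, 1]
  [-6, -3, 2]
  [-1, 2, -4]

Apply the min-plus product entry-by-entry:
  C[0][0] = min over k of (A[0][0] + B[0][0] = 6 + 8 = 14, A[0][1] + B[1][0] = -5 + -1 = -6, A[0][2] + B[2][0] = 5 + 3 = 8) = -6 (attained at k = 1)
  C[0][1] = min over k of (A[0][0] + B[0][1] = 6 + 8 = 14, A[0][1] + B[1][1] = -5 + 2 = -3, A[0][2] + B[2][1] = 5 + 4 = 9) = -3 (attained at k = 1)
  C[0][2] = min over k of (A[0][0] + B[0][2] = 6 + -5 = 1, A[0][1] + B[1][2] = -5 + 8 = 3, A[0][2] + B[2][2] = 5 + 8 = 13) = 1 (attained at k = 0)
  C[1][0] = min over k of (A[1][0] + B[0][0] = 7 + 8 = 15, A[1][1] + B[1][0] = -5 + -1 = -6, A[1][2] + B[2][0] = 2 + 3 = 5) = -6 (attained at k = 1)
  C[1][1] = min over k of (A[1][0] + B[0][1] = 7 + 8 = 15, A[1][1] + B[1][1] = -5 + 2 = -3, A[1][2] + B[2][1] = 2 + 4 = 6) = -3 (attained at k = 1)
  C[1][2] = min over k of (A[1][0] + B[0][2] = 7 + -5 = 2, A[1][1] + B[1][2] = -5 + 8 = 3, A[1][2] + B[2][2] = 2 + 8 = 10) = 2 (attained at k = 0)
  C[2][0] = min over k of (A[2][0] + B[0][0] = 1 + 8 = 9, A[2][1] + B[1][0] = 0 + -1 = -1, A[2][2] + B[2][0] = 10 + 3 = 13) = -1 (attained at k = 1)
  C[2][1] = min over k of (A[2][0] + B[0][1] = 1 + 8 = 9, A[2][1] + B[1][1] = 0 + 2 = 2, A[2][2] + B[2][1] = 10 + 4 = 14) = 2 (attained at k = 1)
  C[2][2] = min over k of (A[2][0] + B[0][2] = 1 + -5 = -4, A[2][1] + B[1][2] = 0 + 8 = 8, A[2][2] + B[2][2] = 10 + 8 = 18) = -4 (attained at k = 0)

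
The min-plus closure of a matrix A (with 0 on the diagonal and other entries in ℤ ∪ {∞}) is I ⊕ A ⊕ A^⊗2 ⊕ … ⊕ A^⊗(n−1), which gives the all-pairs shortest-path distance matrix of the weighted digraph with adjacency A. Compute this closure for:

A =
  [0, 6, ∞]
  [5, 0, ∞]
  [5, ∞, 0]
Closure =
  [0, 6, ∞]
  [5, 0, ∞]
  [5, 11, 0]

This is the Floyd-Warshall all-pairs shortest-path computation. For each intermediate vertex k = 0, 1, …, 2, update dist[i][j] ← min(dist[i][j], dist[i][k] + dist[k][j]). The final matrix gives, for each (i, j), the minimum total weight of any directed path from i to j (possibly empty when i = j).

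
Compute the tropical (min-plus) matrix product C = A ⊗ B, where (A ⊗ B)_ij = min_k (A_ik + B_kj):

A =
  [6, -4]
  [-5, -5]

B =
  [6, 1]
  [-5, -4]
A ⊗ B =
  [-9, -8]
  [-10, -9]

Apply the min-plus product entry-by-entry:
  C[0][0] = min over k of (A[0][0] + B[0][0] = 6 + 6 = 12, A[0][1] + B[1][0] = -4 + -5 = -9) = -9 (attained at k = 1)
  C[0][1] = min over k of (A[0][0] + B[0][1] = 6 + 1 = 7, A[0][1] + B[1][1] = -4 + -4 = -8) = -8 (attained at k = 1)
  C[1][0] = min over k of (A[1][0] + B[0][0] = -5 + 6 = 1, A[1][1] + B[1][0] = -5 + -5 = -10) = -10 (attained at k = 1)
  C[1][1] = min over k of (A[1][0] + B[0][1] = -5 + 1 = -4, A[1][1] + B[1][1] = -5 + -4 = -9) = -9 (attained at k = 1)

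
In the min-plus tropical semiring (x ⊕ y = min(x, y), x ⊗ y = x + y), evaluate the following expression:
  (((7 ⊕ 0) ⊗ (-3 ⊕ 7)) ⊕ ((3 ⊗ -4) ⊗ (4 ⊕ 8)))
(((7 ⊕ 0) ⊗ (-3 ⊕ 7)) ⊕ ((3 ⊗ -4) ⊗ (4 ⊕ 8))) = -3

Expand innermost to outermost. Recall ⊕ takes the minimum of its arguments and ⊗ takes their sum. Working out the expression (((7 ⊕ 0) ⊗ (-3 ⊕ 7)) ⊕ ((3 ⊗ -4) ⊗ (4 ⊕ 8))) gives -3.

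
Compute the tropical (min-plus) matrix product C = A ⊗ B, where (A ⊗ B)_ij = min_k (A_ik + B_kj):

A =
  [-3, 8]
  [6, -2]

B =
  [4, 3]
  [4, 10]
A ⊗ B =
  [1, 0]
  [2, 8]

Apply the min-plus product entry-by-entry:
  C[0][0] = min over k of (A[0][0] + B[0][0] = -3 + 4 = 1, A[0][1] + B[1][0] = 8 + 4 = 12) = 1 (attained at k = 0)
  C[0][1] = min over k of (A[0][0] + B[0][1] = -3 + 3 = 0, A[0][1] + B[1][1] = 8 + 10 = 18) = 0 (attained at k = 0)
  C[1][0] = min over k of (A[1][0] + B[0][0] = 6 + 4 = 10, A[1][1] + B[1][0] = -2 + 4 = 2) = 2 (attained at k = 1)
  C[1][1] = min over k of (A[1][0] + B[0][1] = 6 + 3 = 9, A[1][1] + B[1][1] = -2 + 10 = 8) = 8 (attained at k = 1)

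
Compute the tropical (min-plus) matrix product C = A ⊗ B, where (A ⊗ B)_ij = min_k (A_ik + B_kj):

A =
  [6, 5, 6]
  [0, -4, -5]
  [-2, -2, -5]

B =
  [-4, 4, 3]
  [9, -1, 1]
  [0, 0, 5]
A ⊗ B =
  [2, 4, 6]
  [-5, -5, -3]
  [-6, -5, -1]

Apply the min-plus product entry-by-entry:
  C[0][0] = min over k of (A[0][0] + B[0][0] = 6 + -4 = 2, A[0][1] + B[1][0] = 5 + 9 = 14, A[0][2] + B[2][0] = 6 + 0 = 6) = 2 (attained at k = 0)
  C[0][1] = min over k of (A[0][0] + B[0][1] = 6 + 4 = 10, A[0][1] + B[1][1] = 5 + -1 = 4, A[0][2] + B[2][1] = 6 + 0 = 6) = 4 (attained at k = 1)
  C[0][2] = min over k of (A[0][0] + B[0][2] = 6 + 3 = 9, A[0][1] + B[1][2] = 5 + 1 = 6, A[0][2] + B[2][2] = 6 + 5 = 11) = 6 (attained at k = 1)
  C[1][0] = min over k of (A[1][0] + B[0][0] = 0 + -4 = -4, A[1][1] + B[1][0] = -4 + 9 = 5, A[1][2] + B[2][0] = -5 + 0 = -5) = -5 (attained at k = 2)
  C[1][1] = min over k of (A[1][0] + B[0][1] = 0 + 4 = 4, A[1][1] + B[1][1] = -4 + -1 = -5, A[1][2] + B[2][1] = -5 + 0 = -5) = -5 (attained at k = 1)
  C[1][2] = min over k of (A[1][0] + B[0][2] = 0 + 3 = 3, A[1][1] + B[1][2] = -4 + 1 = -3, A[1][2] + B[2][2] = -5 + 5 = 0) = -3 (attained at k = 1)
  C[2][0] = min over k of (A[2][0] + B[0][0] = -2 + -4 = -6, A[2][1] + B[1][0] = -2 + 9 = 7, A[2][2] + B[2][0] = -5 + 0 = -5) = -6 (attained at k = 0)
  C[2][1] = min over k of (A[2][0] + B[0][1] = -2 + 4 = 2, A[2][1] + B[1][1] = -2 + -1 = -3, A[2][2] + B[2][1] = -5 + 0 = -5) = -5 (attained at k = 2)
  C[2][2] = min over k of (A[2][0] + B[0][2] = -2 + 3 = 1, A[2][1] + B[1][2] = -2 + 1 = -1, A[2][2] + B[2][2] = -5 + 5 = 0) = -1 (attained at k = 1)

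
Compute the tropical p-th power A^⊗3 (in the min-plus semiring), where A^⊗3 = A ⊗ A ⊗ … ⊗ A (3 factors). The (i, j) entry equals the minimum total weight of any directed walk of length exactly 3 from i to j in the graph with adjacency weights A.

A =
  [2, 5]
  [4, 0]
A^⊗3 =
  [6, 5]
  [4, 0]

Each entry (A^⊗3)_ij equals the minimum over all length-3 walks i = v_0 → v_1 → … → v_3 = j of Σ_t A[v_t][v_{t+1}]. For example, for (i, j) = (0, 1) we minimise over 4 possible intermediate vertex sequences; the minimum is 5, attained along the walk 0 → 1 → 1 → 1.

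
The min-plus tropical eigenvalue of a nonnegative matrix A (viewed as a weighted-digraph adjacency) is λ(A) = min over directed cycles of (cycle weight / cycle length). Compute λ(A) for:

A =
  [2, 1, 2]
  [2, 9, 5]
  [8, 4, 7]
λ(A) = 3/2

Enumerate directed cycles and compute their means (weight / length). Sample:
  cycle 0 → 0: weight = 2, length = 1, mean = 2/1 ≈ 2.000
  cycle 1 → 1: weight = 9, length = 1, mean = 9/1 ≈ 9.000
  cycle 2 → 2: weight = 7, length = 1, mean = 7/1 ≈ 7.000
  cycle 0 → 1 → 0: weight = 3, length = 2, mean = 3/2 ≈ 1.500
  cycle 0 → 2 → 0: weight = 10, length = 2, mean = 10/2 ≈ 5.000
  cycle 1 → 0 → 1: weight = 3, length = 2, mean = 3/2 ≈ 1.500
Minimum mean = 1.500, attained e.g. along the cycle 0 → 1 → 0 with weight 3 and length 2. So λ(A) = 3/2 = 3/2.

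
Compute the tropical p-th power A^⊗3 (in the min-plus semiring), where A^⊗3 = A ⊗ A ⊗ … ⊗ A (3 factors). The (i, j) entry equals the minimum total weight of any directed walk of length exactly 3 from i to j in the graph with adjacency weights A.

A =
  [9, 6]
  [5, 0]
A^⊗3 =
  [11, 6]
  [5, 0]

Each entry (A^⊗3)_ij equals the minimum over all length-3 walks i = v_0 → v_1 → … → v_3 = j of Σ_t A[v_t][v_{t+1}]. For example, for (i, j) = (0, 1) we minimise over 4 possible intermediate vertex sequences; the minimum is 6, attained along the walk 0 → 1 → 1 → 1.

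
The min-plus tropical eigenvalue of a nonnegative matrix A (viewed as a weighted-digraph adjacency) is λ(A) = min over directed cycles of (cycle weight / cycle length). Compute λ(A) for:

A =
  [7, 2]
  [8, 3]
λ(A) = 3

Enumerate directed cycles and compute their means (weight / length). Sample:
  cycle 0 → 0: weight = 7, length = 1, mean = 7/1 ≈ 7.000
  cycle 1 → 1: weight = 3, length = 1, mean = 3/1 ≈ 3.000
  cycle 0 → 1 → 0: weight = 10, length = 2, mean = 10/2 ≈ 5.000
  cycle 1 → 0 → 1: weight = 10, length = 2, mean = 10/2 ≈ 5.000
Minimum mean = 3.000, attained e.g. along the cycle 1 → 1 with weight 3 and length 1. So λ(A) = 3/1 = 3.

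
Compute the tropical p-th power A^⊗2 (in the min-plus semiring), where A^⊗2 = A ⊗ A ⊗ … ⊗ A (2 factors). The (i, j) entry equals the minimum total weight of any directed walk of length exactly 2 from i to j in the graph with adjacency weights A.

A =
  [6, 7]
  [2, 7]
A^⊗2 =
  [9, 13]
  [8, 9]

Each entry (A^⊗2)_ij equals the minimum over all length-2 walks i = v_0 → v_1 → … → v_2 = j of Σ_t A[v_t][v_{t+1}]. For example, for (i, j) = (0, 1) we minimise over 2 possible intermediate vertex sequences; the minimum is 13, attained along the walk 0 → 0 → 1.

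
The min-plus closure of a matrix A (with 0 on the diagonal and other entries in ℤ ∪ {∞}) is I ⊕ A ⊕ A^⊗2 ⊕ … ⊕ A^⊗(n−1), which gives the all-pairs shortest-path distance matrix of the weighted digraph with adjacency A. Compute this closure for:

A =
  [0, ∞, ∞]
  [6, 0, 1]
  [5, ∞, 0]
Closure =
  [0, ∞, ∞]
  [6, 0, 1]
  [5, ∞, 0]

This is the Floyd-Warshall all-pairs shortest-path computation. For each intermediate vertex k = 0, 1, …, 2, update dist[i][j] ← min(dist[i][j], dist[i][k] + dist[k][j]). The final matrix gives, for each (i, j), the minimum total weight of any directed path from i to j (possibly empty when i = j).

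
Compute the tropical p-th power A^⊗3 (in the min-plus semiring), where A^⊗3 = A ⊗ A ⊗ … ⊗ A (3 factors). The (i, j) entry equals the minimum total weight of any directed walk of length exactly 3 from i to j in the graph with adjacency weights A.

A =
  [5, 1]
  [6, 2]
A^⊗3 =
  [9, 5]
  [10, 6]

Each entry (A^⊗3)_ij equals the minimum over all length-3 walks i = v_0 → v_1 → … → v_3 = j of Σ_t A[v_t][v_{t+1}]. For example, for (i, j) = (0, 1) we minimise over 4 possible intermediate vertex sequences; the minimum is 5, attained along the walk 0 → 1 → 1 → 1.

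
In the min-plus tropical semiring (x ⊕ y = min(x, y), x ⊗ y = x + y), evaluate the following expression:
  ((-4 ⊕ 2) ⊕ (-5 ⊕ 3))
((-4 ⊕ 2) ⊕ (-5 ⊕ 3)) = -5

Expand innermost to outermost. Recall ⊕ takes the minimum of its arguments and ⊗ takes their sum. Working out the expression ((-4 ⊕ 2) ⊕ (-5 ⊕ 3)) gives -5.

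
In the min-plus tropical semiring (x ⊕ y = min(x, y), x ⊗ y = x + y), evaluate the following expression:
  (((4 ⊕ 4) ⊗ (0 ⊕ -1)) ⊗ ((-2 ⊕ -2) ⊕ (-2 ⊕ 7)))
(((4 ⊕ 4) ⊗ (0 ⊕ -1)) ⊗ ((-2 ⊕ -2) ⊕ (-2 ⊕ 7))) = 1

Expand innermost to outermost. Recall ⊕ takes the minimum of its arguments and ⊗ takes their sum. Working out the expression (((4 ⊕ 4) ⊗ (0 ⊕ -1)) ⊗ ((-2 ⊕ -2) ⊕ (-2 ⊕ 7))) gives 1.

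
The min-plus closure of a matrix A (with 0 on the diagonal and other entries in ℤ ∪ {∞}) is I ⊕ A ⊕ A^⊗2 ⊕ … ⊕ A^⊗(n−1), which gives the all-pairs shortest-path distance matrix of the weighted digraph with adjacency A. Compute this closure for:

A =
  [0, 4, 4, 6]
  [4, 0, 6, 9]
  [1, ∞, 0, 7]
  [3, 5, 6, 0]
Closure =
  [0, 4, 4, 6]
  [4, 0, 6, 9]
  [1, 5, 0, 7]
  [3, 5, 6, 0]

This is the Floyd-Warshall all-pairs shortest-path computation. For each intermediate vertex k = 0, 1, …, 3, update dist[i][j] ← min(dist[i][j], dist[i][k] + dist[k][j]). The final matrix gives, for each (i, j), the minimum total weight of any directed path from i to j (possibly empty when i = j).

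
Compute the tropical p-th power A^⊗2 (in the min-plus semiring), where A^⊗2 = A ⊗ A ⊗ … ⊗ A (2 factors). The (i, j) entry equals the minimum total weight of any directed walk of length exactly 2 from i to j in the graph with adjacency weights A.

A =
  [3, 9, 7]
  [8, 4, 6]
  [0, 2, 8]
A^⊗2 =
  [6, 9, 10]
  [6, 8, 10]
  [3, 6, 7]

Each entry (A^⊗2)_ij equals the minimum over all length-2 walks i = v_0 → v_1 → … → v_2 = j of Σ_t A[v_t][v_{t+1}]. For example, for (i, j) = (0, 2) we minimise over 3 possible intermediate vertex sequences; the minimum is 10, attained along the walk 0 → 0 → 2.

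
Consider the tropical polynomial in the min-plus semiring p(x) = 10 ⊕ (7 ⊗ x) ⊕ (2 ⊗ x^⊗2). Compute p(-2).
p(-2) = -2

A tropical monomial a ⊗ x^⊗i evaluates to a + i · x. Evaluating each term at x = -2:
  Term 0 contributes 10 + 0 · -2 = 10
  Term 1 contributes 7 + 1 · -2 = 5
  Term 2 contributes 2 + 2 · -2 = -2
p(-2) = ⊕ of these = min[10, 5, -2] = -2.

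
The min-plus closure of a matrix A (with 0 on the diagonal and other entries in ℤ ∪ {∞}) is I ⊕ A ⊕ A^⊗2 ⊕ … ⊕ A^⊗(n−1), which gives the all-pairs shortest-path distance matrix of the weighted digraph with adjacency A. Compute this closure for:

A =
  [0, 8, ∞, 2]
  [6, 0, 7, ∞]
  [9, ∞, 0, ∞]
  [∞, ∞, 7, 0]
Closure =
  [0, 8, 9, 2]
  [6, 0, 7, 8]
  [9, 17, 0, 11]
  [16, 24, 7, 0]

This is the Floyd-Warshall all-pairs shortest-path computation. For each intermediate vertex k = 0, 1, …, 3, update dist[i][j] ← min(dist[i][j], dist[i][k] + dist[k][j]). The final matrix gives, for each (i, j), the minimum total weight of any directed path from i to j (possibly empty when i = j).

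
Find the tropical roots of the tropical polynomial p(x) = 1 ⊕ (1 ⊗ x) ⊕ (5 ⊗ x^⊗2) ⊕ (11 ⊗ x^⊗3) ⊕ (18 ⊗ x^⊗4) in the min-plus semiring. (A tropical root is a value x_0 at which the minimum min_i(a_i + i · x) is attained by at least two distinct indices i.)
Roots: {-7, -6, -4, 0}

Each tropical root is a break point of the lower envelope of the lines y = a_i + i · x (there are 5 lines, with slopes 0, 1, ..., 4). Only the lines that attain the minimum somewhere contribute to roots; other lines are dominated. Here the surviving (envelope) indices are i = 4, i = 3, i = 2, i = 1, i = 0.
Intersections between consecutive envelope lines give the roots: for adjacent envelope indices i < j the intersection is x = (a_i − a_j) / (j − i). Reading off the sorted break points: {-7, -6, -4, 0}.
Verification: at each break x_0, at least two indices attain the minimum of min_i(a_i + i · x_0).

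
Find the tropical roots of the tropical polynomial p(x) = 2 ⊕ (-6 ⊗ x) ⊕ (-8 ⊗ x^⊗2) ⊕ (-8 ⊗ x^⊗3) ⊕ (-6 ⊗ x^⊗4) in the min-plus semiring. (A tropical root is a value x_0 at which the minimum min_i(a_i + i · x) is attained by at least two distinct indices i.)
Roots: {-2, 0, 2, 8}

Each tropical root is a break point of the lower envelope of the lines y = a_i + i · x (there are 5 lines, with slopes 0, 1, ..., 4). Only the lines that attain the minimum somewhere contribute to roots; other lines are dominated. Here the surviving (envelope) indices are i = 4, i = 3, i = 2, i = 1, i = 0.
Intersections between consecutive envelope lines give the roots: for adjacent envelope indices i < j the intersection is x = (a_i − a_j) / (j − i). Reading off the sorted break points: {-2, 0, 2, 8}.
Verification: at each break x_0, at least two indices attain the minimum of min_i(a_i + i · x_0).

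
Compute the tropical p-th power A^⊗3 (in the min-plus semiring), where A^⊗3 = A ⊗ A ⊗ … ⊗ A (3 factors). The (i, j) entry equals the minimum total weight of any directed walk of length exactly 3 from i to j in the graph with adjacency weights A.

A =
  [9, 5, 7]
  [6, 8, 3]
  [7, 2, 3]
A^⊗3 =
  [15, 10, 11]
  [11, 8, 8]
  [11, 7, 8]

Each entry (A^⊗3)_ij equals the minimum over all length-3 walks i = v_0 → v_1 → … → v_3 = j of Σ_t A[v_t][v_{t+1}]. For example, for (i, j) = (0, 2) we minimise over 9 possible intermediate vertex sequences; the minimum is 11, attained along the walk 0 → 1 → 2 → 2.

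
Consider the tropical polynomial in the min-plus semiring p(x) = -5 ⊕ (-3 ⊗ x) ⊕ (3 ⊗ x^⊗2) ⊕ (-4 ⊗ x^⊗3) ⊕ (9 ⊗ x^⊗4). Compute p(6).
p(6) = -5

A tropical monomial a ⊗ x^⊗i evaluates to a + i · x. Evaluating each term at x = 6:
  Term 0 contributes -5 + 0 · 6 = -5
  Term 1 contributes -3 + 1 · 6 = 3
  Term 2 contributes 3 + 2 · 6 = 15
  Term 3 contributes -4 + 3 · 6 = 14
  Term 4 contributes 9 + 4 · 6 = 33
p(6) = ⊕ of these = min[-5, 3, 15, 14, 33] = -5.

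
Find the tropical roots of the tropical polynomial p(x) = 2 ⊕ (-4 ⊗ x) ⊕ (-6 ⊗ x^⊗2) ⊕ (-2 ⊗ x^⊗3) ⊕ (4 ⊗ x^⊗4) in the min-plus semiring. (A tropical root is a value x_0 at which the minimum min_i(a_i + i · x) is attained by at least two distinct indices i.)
Roots: {-6, -4, 2, 6}

Each tropical root is a break point of the lower envelope of the lines y = a_i + i · x (there are 5 lines, with slopes 0, 1, ..., 4). Only the lines that attain the minimum somewhere contribute to roots; other lines are dominated. Here the surviving (envelope) indices are i = 4, i = 3, i = 2, i = 1, i = 0.
Intersections between consecutive envelope lines give the roots: for adjacent envelope indices i < j the intersection is x = (a_i − a_j) / (j − i). Reading off the sorted break points: {-6, -4, 2, 6}.
Verification: at each break x_0, at least two indices attain the minimum of min_i(a_i + i · x_0).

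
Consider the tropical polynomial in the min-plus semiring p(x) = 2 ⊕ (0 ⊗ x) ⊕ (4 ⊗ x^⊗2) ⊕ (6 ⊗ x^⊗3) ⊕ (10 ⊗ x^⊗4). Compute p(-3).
p(-3) = -3

A tropical monomial a ⊗ x^⊗i evaluates to a + i · x. Evaluating each term at x = -3:
  Term 0 contributes 2 + 0 · -3 = 2
  Term 1 contributes 0 + 1 · -3 = -3
  Term 2 contributes 4 + 2 · -3 = -2
  Term 3 contributes 6 + 3 · -3 = -3
  Term 4 contributes 10 + 4 · -3 = -2
p(-3) = ⊕ of these = min[2, -3, -2, -3, -2] = -3.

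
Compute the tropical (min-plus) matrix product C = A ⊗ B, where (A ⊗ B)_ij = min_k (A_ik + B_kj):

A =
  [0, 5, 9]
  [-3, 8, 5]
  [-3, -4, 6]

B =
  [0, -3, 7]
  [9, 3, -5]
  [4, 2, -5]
A ⊗ B =
  [0, -3, 0]
  [-3, -6, 0]
  [-3, -6, -9]

Apply the min-plus product entry-by-entry:
  C[0][0] = min over k of (A[0][0] + B[0][0] = 0 + 0 = 0, A[0][1] + B[1][0] = 5 + 9 = 14, A[0][2] + B[2][0] = 9 + 4 = 13) = 0 (attained at k = 0)
  C[0][1] = min over k of (A[0][0] + B[0][1] = 0 + -3 = -3, A[0][1] + B[1][1] = 5 + 3 = 8, A[0][2] + B[2][1] = 9 + 2 = 11) = -3 (attained at k = 0)
  C[0][2] = min over k of (A[0][0] + B[0][2] = 0 + 7 = 7, A[0][1] + B[1][2] = 5 + -5 = 0, A[0][2] + B[2][2] = 9 + -5 = 4) = 0 (attained at k = 1)
  C[1][0] = min over k of (A[1][0] + B[0][0] = -3 + 0 = -3, A[1][1] + B[1][0] = 8 + 9 = 17, A[1][2] + B[2][0] = 5 + 4 = 9) = -3 (attained at k = 0)
  C[1][1] = min over k of (A[1][0] + B[0][1] = -3 + -3 = -6, A[1][1] + B[1][1] = 8 + 3 = 11, A[1][2] + B[2][1] = 5 + 2 = 7) = -6 (attained at k = 0)
  C[1][2] = min over k of (A[1][0] + B[0][2] = -3 + 7 = 4, A[1][1] + B[1][2] = 8 + -5 = 3, A[1][2] + B[2][2] = 5 + -5 = 0) = 0 (attained at k = 2)
  C[2][0] = min over k of (A[2][0] + B[0][0] = -3 + 0 = -3, A[2][1] + B[1][0] = -4 + 9 = 5, A[2][2] + B[2][0] = 6 + 4 = 10) = -3 (attained at k = 0)
  C[2][1] = min over k of (A[2][0] + B[0][1] = -3 + -3 = -6, A[2][1] + B[1][1] = -4 + 3 = -1, A[2][2] + B[2][1] = 6 + 2 = 8) = -6 (attained at k = 0)
  C[2][2] = min over k of (A[2][0] + B[0][2] = -3 + 7 = 4, A[2][1] + B[1][2] = -4 + -5 = -9, A[2][2] + B[2][2] = 6 + -5 = 1) = -9 (attained at k = 1)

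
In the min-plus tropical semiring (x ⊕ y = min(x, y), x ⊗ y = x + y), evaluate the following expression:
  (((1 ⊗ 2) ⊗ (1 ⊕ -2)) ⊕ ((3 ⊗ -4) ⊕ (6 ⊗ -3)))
(((1 ⊗ 2) ⊗ (1 ⊕ -2)) ⊕ ((3 ⊗ -4) ⊕ (6 ⊗ -3))) = -1

Expand innermost to outermost. Recall ⊕ takes the minimum of its arguments and ⊗ takes their sum. Working out the expression (((1 ⊗ 2) ⊗ (1 ⊕ -2)) ⊕ ((3 ⊗ -4) ⊕ (6 ⊗ -3))) gives -1.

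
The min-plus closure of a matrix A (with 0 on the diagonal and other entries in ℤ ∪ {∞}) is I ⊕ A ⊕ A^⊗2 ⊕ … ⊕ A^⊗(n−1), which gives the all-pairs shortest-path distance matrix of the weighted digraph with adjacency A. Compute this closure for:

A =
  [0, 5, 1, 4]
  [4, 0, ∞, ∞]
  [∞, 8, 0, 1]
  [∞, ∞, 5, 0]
Closure =
  [0, 5, 1, 2]
  [4, 0, 5, 6]
  [12, 8, 0, 1]
  [17, 13, 5, 0]

This is the Floyd-Warshall all-pairs shortest-path computation. For each intermediate vertex k = 0, 1, …, 3, update dist[i][j] ← min(dist[i][j], dist[i][k] + dist[k][j]). The final matrix gives, for each (i, j), the minimum total weight of any directed path from i to j (possibly empty when i = j).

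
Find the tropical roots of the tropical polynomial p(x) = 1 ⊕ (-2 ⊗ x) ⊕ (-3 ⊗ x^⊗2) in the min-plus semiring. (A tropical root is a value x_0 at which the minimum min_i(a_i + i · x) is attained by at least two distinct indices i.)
Roots: {1, 3}

Each tropical root is a break point of the lower envelope of the lines y = a_i + i · x (there are 3 lines, with slopes 0, 1, ..., 2). Only the lines that attain the minimum somewhere contribute to roots; other lines are dominated. Here the surviving (envelope) indices are i = 2, i = 1, i = 0.
Intersections between consecutive envelope lines give the roots: for adjacent envelope indices i < j the intersection is x = (a_i − a_j) / (j − i). Reading off the sorted break points: {1, 3}.
Verification: at each break x_0, at least two indices attain the minimum of min_i(a_i + i · x_0).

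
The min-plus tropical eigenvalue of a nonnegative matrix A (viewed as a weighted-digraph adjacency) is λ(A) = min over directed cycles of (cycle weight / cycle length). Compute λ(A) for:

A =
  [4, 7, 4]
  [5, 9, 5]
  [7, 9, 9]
λ(A) = 4

Enumerate directed cycles and compute their means (weight / length). Sample:
  cycle 0 → 0: weight = 4, length = 1, mean = 4/1 ≈ 4.000
  cycle 1 → 1: weight = 9, length = 1, mean = 9/1 ≈ 9.000
  cycle 2 → 2: weight = 9, length = 1, mean = 9/1 ≈ 9.000
  cycle 0 → 1 → 0: weight = 12, length = 2, mean = 12/2 ≈ 6.000
  cycle 0 → 2 → 0: weight = 11, length = 2, mean = 11/2 ≈ 5.500
  cycle 1 → 0 → 1: weight = 12, length = 2, mean = 12/2 ≈ 6.000
Minimum mean = 4.000, attained e.g. along the cycle 0 → 0 with weight 4 and length 1. So λ(A) = 4/1 = 4.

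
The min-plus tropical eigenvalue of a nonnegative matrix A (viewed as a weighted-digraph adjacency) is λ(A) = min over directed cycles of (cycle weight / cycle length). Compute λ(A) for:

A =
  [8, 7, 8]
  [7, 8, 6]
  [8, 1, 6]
λ(A) = 7/2

Enumerate directed cycles and compute their means (weight / length). Sample:
  cycle 0 → 0: weight = 8, length = 1, mean = 8/1 ≈ 8.000
  cycle 1 → 1: weight = 8, length = 1, mean = 8/1 ≈ 8.000
  cycle 2 → 2: weight = 6, length = 1, mean = 6/1 ≈ 6.000
  cycle 0 → 1 → 0: weight = 14, length = 2, mean = 14/2 ≈ 7.000
  cycle 0 → 2 → 0: weight = 16, length = 2, mean = 16/2 ≈ 8.000
  cycle 1 → 0 → 1: weight = 14, length = 2, mean = 14/2 ≈ 7.000
Minimum mean = 3.500, attained e.g. along the cycle 1 → 2 → 1 with weight 7 and length 2. So λ(A) = 7/2 = 7/2.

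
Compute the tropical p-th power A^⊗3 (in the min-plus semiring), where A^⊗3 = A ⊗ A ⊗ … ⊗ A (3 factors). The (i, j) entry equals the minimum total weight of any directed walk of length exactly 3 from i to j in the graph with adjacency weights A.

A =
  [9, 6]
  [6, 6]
A^⊗3 =
  [18, 18]
  [18, 18]

Each entry (A^⊗3)_ij equals the minimum over all length-3 walks i = v_0 → v_1 → … → v_3 = j of Σ_t A[v_t][v_{t+1}]. For example, for (i, j) = (0, 1) we minimise over 4 possible intermediate vertex sequences; the minimum is 18, attained along the walk 0 → 1 → 0 → 1.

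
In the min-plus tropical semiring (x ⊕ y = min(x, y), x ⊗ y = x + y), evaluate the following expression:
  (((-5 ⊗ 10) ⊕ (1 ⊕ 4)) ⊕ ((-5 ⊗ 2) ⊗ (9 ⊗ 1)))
(((-5 ⊗ 10) ⊕ (1 ⊕ 4)) ⊕ ((-5 ⊗ 2) ⊗ (9 ⊗ 1))) = 1

Expand innermost to outermost. Recall ⊕ takes the minimum of its arguments and ⊗ takes their sum. Working out the expression (((-5 ⊗ 10) ⊕ (1 ⊕ 4)) ⊕ ((-5 ⊗ 2) ⊗ (9 ⊗ 1))) gives 1.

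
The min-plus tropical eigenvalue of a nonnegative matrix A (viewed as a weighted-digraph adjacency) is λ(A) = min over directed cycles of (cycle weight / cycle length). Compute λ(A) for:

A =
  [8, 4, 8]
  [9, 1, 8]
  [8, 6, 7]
λ(A) = 1

Enumerate directed cycles and compute their means (weight / length). Sample:
  cycle 0 → 0: weight = 8, length = 1, mean = 8/1 ≈ 8.000
  cycle 1 → 1: weight = 1, length = 1, mean = 1/1 ≈ 1.000
  cycle 2 → 2: weight = 7, length = 1, mean = 7/1 ≈ 7.000
  cycle 0 → 1 → 0: weight = 13, length = 2, mean = 13/2 ≈ 6.500
  cycle 0 → 2 → 0: weight = 16, length = 2, mean = 16/2 ≈ 8.000
  cycle 1 → 0 → 1: weight = 13, length = 2, mean = 13/2 ≈ 6.500
Minimum mean = 1.000, attained e.g. along the cycle 1 → 1 with weight 1 and length 1. So λ(A) = 1/1 = 1.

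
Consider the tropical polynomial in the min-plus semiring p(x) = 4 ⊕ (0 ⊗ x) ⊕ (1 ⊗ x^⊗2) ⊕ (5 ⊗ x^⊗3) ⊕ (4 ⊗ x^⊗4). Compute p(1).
p(1) = 1

A tropical monomial a ⊗ x^⊗i evaluates to a + i · x. Evaluating each term at x = 1:
  Term 0 contributes 4 + 0 · 1 = 4
  Term 1 contributes 0 + 1 · 1 = 1
  Term 2 contributes 1 + 2 · 1 = 3
  Term 3 contributes 5 + 3 · 1 = 8
  Term 4 contributes 4 + 4 · 1 = 8
p(1) = ⊕ of these = min[4, 1, 3, 8, 8] = 1.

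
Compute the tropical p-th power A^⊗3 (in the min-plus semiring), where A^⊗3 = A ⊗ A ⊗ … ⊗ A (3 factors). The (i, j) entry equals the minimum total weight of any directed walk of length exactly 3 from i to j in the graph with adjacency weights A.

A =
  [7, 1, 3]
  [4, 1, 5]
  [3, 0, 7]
A^⊗3 =
  [6, 3, 7]
  [6, 3, 7]
  [5, 2, 6]

Each entry (A^⊗3)_ij equals the minimum over all length-3 walks i = v_0 → v_1 → … → v_3 = j of Σ_t A[v_t][v_{t+1}]. For example, for (i, j) = (0, 2) we minimise over 9 possible intermediate vertex sequences; the minimum is 7, attained along the walk 0 → 1 → 1 → 2.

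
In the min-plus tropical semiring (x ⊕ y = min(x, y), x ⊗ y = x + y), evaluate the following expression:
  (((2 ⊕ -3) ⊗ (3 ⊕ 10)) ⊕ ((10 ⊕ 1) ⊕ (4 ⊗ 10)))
(((2 ⊕ -3) ⊗ (3 ⊕ 10)) ⊕ ((10 ⊕ 1) ⊕ (4 ⊗ 10))) = 0

Expand innermost to outermost. Recall ⊕ takes the minimum of its arguments and ⊗ takes their sum. Working out the expression (((2 ⊕ -3) ⊗ (3 ⊕ 10)) ⊕ ((10 ⊕ 1) ⊕ (4 ⊗ 10))) gives 0.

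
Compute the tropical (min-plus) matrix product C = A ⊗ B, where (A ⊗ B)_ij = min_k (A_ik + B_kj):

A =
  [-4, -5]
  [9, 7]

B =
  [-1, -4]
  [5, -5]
A ⊗ B =
  [-5, -10]
  [8, 2]

Apply the min-plus product entry-by-entry:
  C[0][0] = min over k of (A[0][0] + B[0][0] = -4 + -1 = -5, A[0][1] + B[1][0] = -5 + 5 = 0) = -5 (attained at k = 0)
  C[0][1] = min over k of (A[0][0] + B[0][1] = -4 + -4 = -8, A[0][1] + B[1][1] = -5 + -5 = -10) = -10 (attained at k = 1)
  C[1][0] = min over k of (A[1][0] + B[0][0] = 9 + -1 = 8, A[1][1] + B[1][0] = 7 + 5 = 12) = 8 (attained at k = 0)
  C[1][1] = min over k of (A[1][0] + B[0][1] = 9 + -4 = 5, A[1][1] + B[1][1] = 7 + -5 = 2) = 2 (attained at k = 1)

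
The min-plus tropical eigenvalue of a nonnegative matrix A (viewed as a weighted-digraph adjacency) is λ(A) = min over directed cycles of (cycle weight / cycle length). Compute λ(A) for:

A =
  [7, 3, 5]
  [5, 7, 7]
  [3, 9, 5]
λ(A) = 4

Enumerate directed cycles and compute their means (weight / length). Sample:
  cycle 0 → 0: weight = 7, length = 1, mean = 7/1 ≈ 7.000
  cycle 1 → 1: weight = 7, length = 1, mean = 7/1 ≈ 7.000
  cycle 2 → 2: weight = 5, length = 1, mean = 5/1 ≈ 5.000
  cycle 0 → 1 → 0: weight = 8, length = 2, mean = 8/2 ≈ 4.000
  cycle 0 → 2 → 0: weight = 8, length = 2, mean = 8/2 ≈ 4.000
  cycle 1 → 0 → 1: weight = 8, length = 2, mean = 8/2 ≈ 4.000
Minimum mean = 4.000, attained e.g. along the cycle 0 → 1 → 0 with weight 8 and length 2. So λ(A) = 8/2 = 4.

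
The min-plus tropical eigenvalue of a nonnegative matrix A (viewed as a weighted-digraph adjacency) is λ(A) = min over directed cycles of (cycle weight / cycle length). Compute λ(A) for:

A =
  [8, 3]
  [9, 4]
λ(A) = 4

Enumerate directed cycles and compute their means (weight / length). Sample:
  cycle 0 → 0: weight = 8, length = 1, mean = 8/1 ≈ 8.000
  cycle 1 → 1: weight = 4, length = 1, mean = 4/1 ≈ 4.000
  cycle 0 → 1 → 0: weight = 12, length = 2, mean = 12/2 ≈ 6.000
  cycle 1 → 0 → 1: weight = 12, length = 2, mean = 12/2 ≈ 6.000
Minimum mean = 4.000, attained e.g. along the cycle 1 → 1 with weight 4 and length 1. So λ(A) = 4/1 = 4.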